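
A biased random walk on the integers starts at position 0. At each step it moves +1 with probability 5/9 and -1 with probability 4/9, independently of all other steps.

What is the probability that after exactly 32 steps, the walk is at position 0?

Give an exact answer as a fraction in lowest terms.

Answer: 43769338265600000000000000000/381520424476945831628649898809

Derivation:
To be at 0 after 32 steps: need exactly 16 steps of +1 and 16 of -1.
Number of such sequences: C(32,16) = 601080390
Each has probability (5/9)^16 · (4/9)^16 = 655360000000000000000/3433683820292512484657849089281
P = 601080390 · 655360000000000000000/3433683820292512484657849089281 = 43769338265600000000000000000/381520424476945831628649898809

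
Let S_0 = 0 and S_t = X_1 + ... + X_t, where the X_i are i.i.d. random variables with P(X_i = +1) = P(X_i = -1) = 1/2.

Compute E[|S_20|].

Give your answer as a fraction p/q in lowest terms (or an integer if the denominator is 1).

Answer: 230945/65536

Derivation:
S_20 takes values m ≡ 0 (mod 2) with |m| ≤ 20; P(S_20=m) = C(20,(20+m)/2)/2^20.
Total paths: 2^20 = 1048576
Distribution: P(S=-20)=1/1048576, P(S=-18)=20/1048576, P(S=-16)=190/1048576, P(S=-14)=1140/1048576, P(S=-12)=4845/1048576, P(S=-10)=15504/1048576, P(S=-8)=38760/1048576, P(S=-6)=77520/1048576, P(S=-4)=125970/1048576, P(S=-2)=167960/1048576, P(S=0)=184756/1048576, P(S=2)=167960/1048576, P(S=4)=125970/1048576, P(S=6)=77520/1048576, P(S=8)=38760/1048576, P(S=10)=15504/1048576, P(S=12)=4845/1048576, P(S=14)=1140/1048576, P(S=16)=190/1048576, P(S=18)=20/1048576, P(S=20)=1/1048576
E[|S_20|] = Σ_m |m|·P(S_20=m) = 3695120/1048576 = 230945/65536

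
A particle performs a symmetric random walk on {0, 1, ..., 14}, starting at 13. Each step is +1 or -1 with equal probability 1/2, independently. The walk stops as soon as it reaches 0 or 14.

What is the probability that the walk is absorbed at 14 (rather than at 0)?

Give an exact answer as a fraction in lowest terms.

Answer: 13/14

Derivation:
Symmetric walk (p = 1/2): the harmonic-function argument gives P(hit 14 before 0 | start at 13) = a/N.
P = 13/14 = 13/14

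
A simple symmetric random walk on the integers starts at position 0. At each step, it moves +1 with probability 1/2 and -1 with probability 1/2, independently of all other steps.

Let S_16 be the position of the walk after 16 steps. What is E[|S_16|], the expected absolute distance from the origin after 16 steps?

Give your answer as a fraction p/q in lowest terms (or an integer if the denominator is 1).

Answer: 6435/2048

Derivation:
S_16 takes values m ≡ 0 (mod 2) with |m| ≤ 16; P(S_16=m) = C(16,(16+m)/2)/2^16.
Total paths: 2^16 = 65536
Distribution: P(S=-16)=1/65536, P(S=-14)=16/65536, P(S=-12)=120/65536, P(S=-10)=560/65536, P(S=-8)=1820/65536, P(S=-6)=4368/65536, P(S=-4)=8008/65536, P(S=-2)=11440/65536, P(S=0)=12870/65536, P(S=2)=11440/65536, P(S=4)=8008/65536, P(S=6)=4368/65536, P(S=8)=1820/65536, P(S=10)=560/65536, P(S=12)=120/65536, P(S=14)=16/65536, P(S=16)=1/65536
E[|S_16|] = Σ_m |m|·P(S_16=m) = 205920/65536 = 6435/2048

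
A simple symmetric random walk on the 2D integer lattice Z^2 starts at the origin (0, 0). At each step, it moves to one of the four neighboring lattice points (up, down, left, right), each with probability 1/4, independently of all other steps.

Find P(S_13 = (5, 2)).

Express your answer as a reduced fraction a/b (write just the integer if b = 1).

Let h be the number of horizontal steps (so 13-h are vertical). To end at (5,2) need (h+5)/2 right-steps and ((13-h)+2)/2 up-steps.
Sum over h with 5 ≤ h ≤ 11, h ≡ 1 (mod 2), 13-h ≡ 0 (mod 2):
h=5: C(13,5)·C(5,5)·C(8,5) = 1287·1·56 = 72072
h=7: C(13,7)·C(7,6)·C(6,4) = 1716·7·15 = 180180
h=9: C(13,9)·C(9,7)·C(4,3) = 715·36·4 = 102960
h=11: C(13,11)·C(11,8)·C(2,2) = 78·165·1 = 12870
Total favorable: 368082
Total paths: 4^13 = 67108864
P = 368082/67108864 = 184041/33554432

Answer: 184041/33554432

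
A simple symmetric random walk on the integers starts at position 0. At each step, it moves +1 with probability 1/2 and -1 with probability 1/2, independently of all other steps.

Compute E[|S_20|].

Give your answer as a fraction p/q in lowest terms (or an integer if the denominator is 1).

S_20 takes values m ≡ 0 (mod 2) with |m| ≤ 20; P(S_20=m) = C(20,(20+m)/2)/2^20.
Total paths: 2^20 = 1048576
Distribution: P(S=-20)=1/1048576, P(S=-18)=20/1048576, P(S=-16)=190/1048576, P(S=-14)=1140/1048576, P(S=-12)=4845/1048576, P(S=-10)=15504/1048576, P(S=-8)=38760/1048576, P(S=-6)=77520/1048576, P(S=-4)=125970/1048576, P(S=-2)=167960/1048576, P(S=0)=184756/1048576, P(S=2)=167960/1048576, P(S=4)=125970/1048576, P(S=6)=77520/1048576, P(S=8)=38760/1048576, P(S=10)=15504/1048576, P(S=12)=4845/1048576, P(S=14)=1140/1048576, P(S=16)=190/1048576, P(S=18)=20/1048576, P(S=20)=1/1048576
E[|S_20|] = Σ_m |m|·P(S_20=m) = 3695120/1048576 = 230945/65536

Answer: 230945/65536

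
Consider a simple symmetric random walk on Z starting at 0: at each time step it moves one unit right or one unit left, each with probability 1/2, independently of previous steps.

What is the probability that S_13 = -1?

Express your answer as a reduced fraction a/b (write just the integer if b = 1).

Answer: 429/2048

Derivation:
To reach position -1 after 13 steps: need 6 steps of +1 and 7 of -1.
Favorable paths: C(13,6) = 1716
Total paths: 2^13 = 8192
P = 1716/8192 = 429/2048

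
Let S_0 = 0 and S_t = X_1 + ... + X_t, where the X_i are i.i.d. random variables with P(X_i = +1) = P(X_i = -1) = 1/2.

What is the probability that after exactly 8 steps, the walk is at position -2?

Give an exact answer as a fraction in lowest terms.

Answer: 7/32

Derivation:
To reach position -2 after 8 steps: need 3 steps of +1 and 5 of -1.
Favorable paths: C(8,3) = 56
Total paths: 2^8 = 256
P = 56/256 = 7/32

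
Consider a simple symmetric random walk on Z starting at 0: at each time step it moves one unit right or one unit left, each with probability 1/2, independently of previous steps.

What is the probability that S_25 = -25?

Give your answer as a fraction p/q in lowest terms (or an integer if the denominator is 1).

To reach position -25 after 25 steps: need 0 steps of +1 and 25 of -1.
Favorable paths: C(25,0) = 1
Total paths: 2^25 = 33554432
P = 1/33554432 = 1/33554432

Answer: 1/33554432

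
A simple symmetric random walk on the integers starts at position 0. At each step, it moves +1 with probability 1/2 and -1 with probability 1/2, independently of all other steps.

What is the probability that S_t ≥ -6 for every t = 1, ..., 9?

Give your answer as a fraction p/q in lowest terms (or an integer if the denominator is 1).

Answer: 501/512

Derivation:
Let f(t,s) = #length-t paths at position s with S_1..S_t all ≥ -6.
f(t,s) = f(t-1,s-1) + f(t-1,s+1) for s ≥ -6; f(t,s) = 0 for s < -6.
t=0: f(0,0)=1
t=1: f(1,-1)=1 f(1,1)=1
t=2: f(2,-2)=1 f(2,0)=2 f(2,2)=1
t=3: f(3,-3)=1 f(3,-1)=3 f(3,1)=3 f(3,3)=1
t=4: f(4,-4)=1 f(4,-2)=4 f(4,0)=6 f(4,2)=4 f(4,4)=1
t=5: f(5,-5)=1 f(5,-3)=5 f(5,-1)=10 f(5,1)=10 f(5,3)=5 f(5,5)=1
t=6: f(6,-6)=1 f(6,-4)=6 f(6,-2)=15 f(6,0)=20 f(6,2)=15 f(6,4)=6 f(6,6)=1
t=7: f(7,-5)=7 f(7,-3)=21 f(7,-1)=35 f(7,1)=35 f(7,3)=21 f(7,5)=7 f(7,7)=1
t=8: f(8,-6)=7 f(8,-4)=28 f(8,-2)=56 f(8,0)=70 f(8,2)=56 f(8,4)=28 f(8,6)=8 f(8,8)=1
t=9: f(9,-5)=35 f(9,-3)=84 f(9,-1)=126 f(9,1)=126 f(9,3)=84 f(9,5)=36 f(9,7)=9 f(9,9)=1
Σ_s f(9,s) = 501
P = 501/512 = 501/512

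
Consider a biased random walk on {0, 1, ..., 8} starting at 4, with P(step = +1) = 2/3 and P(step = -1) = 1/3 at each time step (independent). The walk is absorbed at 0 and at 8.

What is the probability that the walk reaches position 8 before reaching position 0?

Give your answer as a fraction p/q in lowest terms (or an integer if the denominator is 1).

Answer: 16/17

Derivation:
Biased walk: p = 2/3, q = 1/3, r = q/p = 1/2
Gambler's ruin: P(hit 8 before 0 | start at 4) = (1 - r^a)/(1 - r^N)
r^4 = 1/16; r^8 = 1/256
P = (1 - 1/16) / (1 - 1/256) = 15/16 / 255/256 = 16/17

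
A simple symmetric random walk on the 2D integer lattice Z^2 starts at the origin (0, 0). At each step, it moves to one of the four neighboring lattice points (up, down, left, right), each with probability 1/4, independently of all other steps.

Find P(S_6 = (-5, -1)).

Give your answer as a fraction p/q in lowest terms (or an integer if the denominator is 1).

Let h be the number of horizontal steps (so 6-h are vertical). To end at (-5,-1) need (h-5)/2 right-steps and ((6-h)-1)/2 up-steps.
Sum over h with 5 ≤ h ≤ 5, h ≡ 1 (mod 2), 6-h ≡ 1 (mod 2):
h=5: C(6,5)·C(5,0)·C(1,0) = 6·1·1 = 6
Total favorable: 6
Total paths: 4^6 = 4096
P = 6/4096 = 3/2048

Answer: 3/2048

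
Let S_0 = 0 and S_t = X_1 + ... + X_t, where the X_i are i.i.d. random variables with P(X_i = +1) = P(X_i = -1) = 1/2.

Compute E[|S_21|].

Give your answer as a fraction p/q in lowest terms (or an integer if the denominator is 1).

Answer: 969969/262144

Derivation:
S_21 takes values m ≡ 1 (mod 2) with |m| ≤ 21; P(S_21=m) = C(21,(21+m)/2)/2^21.
Total paths: 2^21 = 2097152
Distribution: P(S=-21)=1/2097152, P(S=-19)=21/2097152, P(S=-17)=210/2097152, P(S=-15)=1330/2097152, P(S=-13)=5985/2097152, P(S=-11)=20349/2097152, P(S=-9)=54264/2097152, P(S=-7)=116280/2097152, P(S=-5)=203490/2097152, P(S=-3)=293930/2097152, P(S=-1)=352716/2097152, P(S=1)=352716/2097152, P(S=3)=293930/2097152, P(S=5)=203490/2097152, P(S=7)=116280/2097152, P(S=9)=54264/2097152, P(S=11)=20349/2097152, P(S=13)=5985/2097152, P(S=15)=1330/2097152, P(S=17)=210/2097152, P(S=19)=21/2097152, P(S=21)=1/2097152
E[|S_21|] = Σ_m |m|·P(S_21=m) = 7759752/2097152 = 969969/262144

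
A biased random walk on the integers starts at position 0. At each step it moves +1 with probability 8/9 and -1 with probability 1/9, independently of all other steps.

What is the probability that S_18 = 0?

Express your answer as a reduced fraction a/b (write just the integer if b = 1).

Answer: 6525665935360/150094635296999121

Derivation:
To reach position 0 after 18 steps: need 9 steps of +1 and 9 steps of -1.
Number of such sequences: C(18,9) = 48620
Each has probability (8/9)^9 · (1/9)^9 = 134217728/150094635296999121
P = 48620 · 134217728/150094635296999121 = 6525665935360/150094635296999121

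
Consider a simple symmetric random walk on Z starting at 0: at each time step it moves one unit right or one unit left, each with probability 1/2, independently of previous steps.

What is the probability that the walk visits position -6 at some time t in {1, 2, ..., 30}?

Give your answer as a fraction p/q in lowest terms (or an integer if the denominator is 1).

Answer: 301766029/1073741824

Derivation:
Count via complement. Let g(t,s) = #length-t paths at position s with S_1..S_t all ≠ -6.
g(t,s) = g(t-1,s-1) + g(t-1,s+1) for s ≠ -6; g(t,-6) = 0.
t=0: g(0,0)=1
t=1: g(1,-1)=1 g(1,1)=1
t=2: g(2,-2)=1 g(2,0)=2 g(2,2)=1
t=3: g(3,-3)=1 g(3,-1)=3 g(3,1)=3 g(3,3)=1
t=4: g(4,-4)=1 g(4,-2)=4 g(4,0)=6 g(4,2)=4 g(4,4)=1
t=5: g(5,-5)=1 g(5,-3)=5 g(5,-1)=10 g(5,1)=10 g(5,3)=5 g(5,5)=1
t=6: g(6,-4)=6 g(6,-2)=15 g(6,0)=20 g(6,2)=15 g(6,4)=6 g(6,6)=1
t=7: g(7,-5)=6 g(7,-3)=21 g(7,-1)=35 g(7,1)=35 g(7,3)=21 g(7,5)=7 g(7,7)=1
t=8: g(8,-4)=27 g(8,-2)=56 g(8,0)=70 g(8,2)=56 g(8,4)=28 g(8,6)=8 g(8,8)=1
t=9: g(9,-5)=27 g(9,-3)=83 g(9,-1)=126 g(9,1)=126 g(9,3)=84 g(9,5)=36 g(9,7)=9 g(9,9)=1
t=10: g(10,-4)=110 g(10,-2)=209 g(10,0)=252 g(10,2)=210 g(10,4)=120 g(10,6)=45 g(10,8)=10 g(10,10)=1
t=11: g(11,-5)=110 g(11,-3)=319 g(11,-1)=461 g(11,1)=462 g(11,3)=330 g(11,5)=165 g(11,7)=55 g(11,9)=11 g(11,11)=1
t=12: g(12,-4)=429 g(12,-2)=780 g(12,0)=923 g(12,2)=792 g(12,4)=495 g(12,6)=220 g(12,8)=66 g(12,10)=12 g(12,12)=1
t=13: g(13,-5)=429 g(13,-3)=1209 g(13,-1)=1703 g(13,1)=1715 g(13,3)=1287 g(13,5)=715 g(13,7)=286 g(13,9)=78 g(13,11)=13 g(13,13)=1
t=14: g(14,-4)=1638 g(14,-2)=2912 g(14,0)=3418 g(14,2)=3002 g(14,4)=2002 g(14,6)=1001 g(14,8)=364 g(14,10)=91 g(14,12)=14 g(14,14)=1
t=15: g(15,-5)=1638 g(15,-3)=4550 g(15,-1)=6330 g(15,1)=6420 g(15,3)=5004 g(15,5)=3003 g(15,7)=1365 g(15,9)=455 g(15,11)=105 g(15,13)=15 g(15,15)=1
t=16: g(16,-4)=6188 g(16,-2)=10880 g(16,0)=12750 g(16,2)=11424 g(16,4)=8007 g(16,6)=4368 g(16,8)=1820 g(16,10)=560 g(16,12)=120 g(16,14)=16 g(16,16)=1
t=17: g(17,-5)=6188 g(17,-3)=17068 g(17,-1)=23630 g(17,1)=24174 g(17,3)=19431 g(17,5)=12375 g(17,7)=6188 g(17,9)=2380 g(17,11)=680 g(17,13)=136 g(17,15)=17 g(17,17)=1
t=18: g(18,-4)=23256 g(18,-2)=40698 g(18,0)=47804 g(18,2)=43605 g(18,4)=31806 g(18,6)=18563 g(18,8)=8568 g(18,10)=3060 g(18,12)=816 g(18,14)=153 g(18,16)=18 g(18,18)=1
t=19: g(19,-5)=23256 g(19,-3)=63954 g(19,-1)=88502 g(19,1)=91409 g(19,3)=75411 g(19,5)=50369 g(19,7)=27131 g(19,9)=11628 g(19,11)=3876 g(19,13)=969 g(19,15)=171 g(19,17)=19 g(19,19)=1
t=20: g(20,-4)=87210 g(20,-2)=152456 g(20,0)=179911 g(20,2)=166820 g(20,4)=125780 g(20,6)=77500 g(20,8)=38759 g(20,10)=15504 g(20,12)=4845 g(20,14)=1140 g(20,16)=190 g(20,18)=20 g(20,20)=1
t=21: g(21,-5)=87210 g(21,-3)=239666 g(21,-1)=332367 g(21,1)=346731 g(21,3)=292600 g(21,5)=203280 g(21,7)=116259 g(21,9)=54263 g(21,11)=20349 g(21,13)=5985 g(21,15)=1330 g(21,17)=210 g(21,19)=21 g(21,21)=1
t=22: g(22,-4)=326876 g(22,-2)=572033 g(22,0)=679098 g(22,2)=639331 g(22,4)=495880 g(22,6)=319539 g(22,8)=170522 g(22,10)=74612 g(22,12)=26334 g(22,14)=7315 g(22,16)=1540 g(22,18)=231 g(22,20)=22 g(22,22)=1
t=23: g(23,-5)=326876 g(23,-3)=898909 g(23,-1)=1251131 g(23,1)=1318429 g(23,3)=1135211 g(23,5)=815419 g(23,7)=490061 g(23,9)=245134 g(23,11)=100946 g(23,13)=33649 g(23,15)=8855 g(23,17)=1771 g(23,19)=253 g(23,21)=23 g(23,23)=1
t=24: g(24,-4)=1225785 g(24,-2)=2150040 g(24,0)=2569560 g(24,2)=2453640 g(24,4)=1950630 g(24,6)=1305480 g(24,8)=735195 g(24,10)=346080 g(24,12)=134595 g(24,14)=42504 g(24,16)=10626 g(24,18)=2024 g(24,20)=276 g(24,22)=24 g(24,24)=1
t=25: g(25,-5)=1225785 g(25,-3)=3375825 g(25,-1)=4719600 g(25,1)=5023200 g(25,3)=4404270 g(25,5)=3256110 g(25,7)=2040675 g(25,9)=1081275 g(25,11)=480675 g(25,13)=177099 g(25,15)=53130 g(25,17)=12650 g(25,19)=2300 g(25,21)=300 g(25,23)=25 g(25,25)=1
t=26: g(26,-4)=4601610 g(26,-2)=8095425 g(26,0)=9742800 g(26,2)=9427470 g(26,4)=7660380 g(26,6)=5296785 g(26,8)=3121950 g(26,10)=1561950 g(26,12)=657774 g(26,14)=230229 g(26,16)=65780 g(26,18)=14950 g(26,20)=2600 g(26,22)=325 g(26,24)=26 g(26,26)=1
t=27: g(27,-5)=4601610 g(27,-3)=12697035 g(27,-1)=17838225 g(27,1)=19170270 g(27,3)=17087850 g(27,5)=12957165 g(27,7)=8418735 g(27,9)=4683900 g(27,11)=2219724 g(27,13)=888003 g(27,15)=296009 g(27,17)=80730 g(27,19)=17550 g(27,21)=2925 g(27,23)=351 g(27,25)=27 g(27,27)=1
t=28: g(28,-4)=17298645 g(28,-2)=30535260 g(28,0)=37008495 g(28,2)=36258120 g(28,4)=30045015 g(28,6)=21375900 g(28,8)=13102635 g(28,10)=6903624 g(28,12)=3107727 g(28,14)=1184012 g(28,16)=376739 g(28,18)=98280 g(28,20)=20475 g(28,22)=3276 g(28,24)=378 g(28,26)=28 g(28,28)=1
t=29: g(29,-5)=17298645 g(29,-3)=47833905 g(29,-1)=67543755 g(29,1)=73266615 g(29,3)=66303135 g(29,5)=51420915 g(29,7)=34478535 g(29,9)=20006259 g(29,11)=10011351 g(29,13)=4291739 g(29,15)=1560751 g(29,17)=475019 g(29,19)=118755 g(29,21)=23751 g(29,23)=3654 g(29,25)=406 g(29,27)=29 g(29,29)=1
t=30: g(30,-4)=65132550 g(30,-2)=115377660 g(30,0)=140810370 g(30,2)=139569750 g(30,4)=117724050 g(30,6)=85899450 g(30,8)=54484794 g(30,10)=30017610 g(30,12)=14303090 g(30,14)=5852490 g(30,16)=2035770 g(30,18)=593774 g(30,20)=142506 g(30,22)=27405 g(30,24)=4060 g(30,26)=435 g(30,28)=30 g(30,30)=1
Paths never hitting -6: Σ_s g(30,s) = 771975795
Paths hitting -6: 2^30 - 771975795 = 301766029
P = 301766029/1073741824 = 301766029/1073741824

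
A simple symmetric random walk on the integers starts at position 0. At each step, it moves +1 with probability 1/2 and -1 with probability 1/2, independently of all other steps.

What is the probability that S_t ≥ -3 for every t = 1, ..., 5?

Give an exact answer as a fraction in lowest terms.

Let f(t,s) = #length-t paths at position s with S_1..S_t all ≥ -3.
f(t,s) = f(t-1,s-1) + f(t-1,s+1) for s ≥ -3; f(t,s) = 0 for s < -3.
t=0: f(0,0)=1
t=1: f(1,-1)=1 f(1,1)=1
t=2: f(2,-2)=1 f(2,0)=2 f(2,2)=1
t=3: f(3,-3)=1 f(3,-1)=3 f(3,1)=3 f(3,3)=1
t=4: f(4,-2)=4 f(4,0)=6 f(4,2)=4 f(4,4)=1
t=5: f(5,-3)=4 f(5,-1)=10 f(5,1)=10 f(5,3)=5 f(5,5)=1
Σ_s f(5,s) = 30
P = 30/32 = 15/16

Answer: 15/16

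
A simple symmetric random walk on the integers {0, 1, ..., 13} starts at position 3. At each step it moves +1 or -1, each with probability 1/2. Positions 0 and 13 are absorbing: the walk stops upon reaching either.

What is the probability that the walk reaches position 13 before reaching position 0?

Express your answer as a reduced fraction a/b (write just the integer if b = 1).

Symmetric walk (p = 1/2): the harmonic-function argument gives P(hit 13 before 0 | start at 3) = a/N.
P = 3/13 = 3/13

Answer: 3/13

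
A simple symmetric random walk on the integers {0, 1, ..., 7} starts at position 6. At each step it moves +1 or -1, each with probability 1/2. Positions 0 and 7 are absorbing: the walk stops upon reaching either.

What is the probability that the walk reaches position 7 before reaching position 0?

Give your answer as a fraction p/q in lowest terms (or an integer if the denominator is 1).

Answer: 6/7

Derivation:
Symmetric walk (p = 1/2): the harmonic-function argument gives P(hit 7 before 0 | start at 6) = a/N.
P = 6/7 = 6/7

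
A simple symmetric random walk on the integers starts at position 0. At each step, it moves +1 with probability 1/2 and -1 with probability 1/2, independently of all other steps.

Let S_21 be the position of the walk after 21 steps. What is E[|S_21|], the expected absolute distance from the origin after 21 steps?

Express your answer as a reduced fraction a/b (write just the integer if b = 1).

S_21 takes values m ≡ 1 (mod 2) with |m| ≤ 21; P(S_21=m) = C(21,(21+m)/2)/2^21.
Total paths: 2^21 = 2097152
Distribution: P(S=-21)=1/2097152, P(S=-19)=21/2097152, P(S=-17)=210/2097152, P(S=-15)=1330/2097152, P(S=-13)=5985/2097152, P(S=-11)=20349/2097152, P(S=-9)=54264/2097152, P(S=-7)=116280/2097152, P(S=-5)=203490/2097152, P(S=-3)=293930/2097152, P(S=-1)=352716/2097152, P(S=1)=352716/2097152, P(S=3)=293930/2097152, P(S=5)=203490/2097152, P(S=7)=116280/2097152, P(S=9)=54264/2097152, P(S=11)=20349/2097152, P(S=13)=5985/2097152, P(S=15)=1330/2097152, P(S=17)=210/2097152, P(S=19)=21/2097152, P(S=21)=1/2097152
E[|S_21|] = Σ_m |m|·P(S_21=m) = 7759752/2097152 = 969969/262144

Answer: 969969/262144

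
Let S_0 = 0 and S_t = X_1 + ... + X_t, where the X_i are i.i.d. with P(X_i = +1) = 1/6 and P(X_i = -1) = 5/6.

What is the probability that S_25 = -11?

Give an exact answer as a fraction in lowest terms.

To reach position -11 after 25 steps: need 7 steps of +1 and 18 steps of -1.
Number of such sequences: C(25,7) = 480700
Each has probability (1/6)^7 · (5/6)^18 = 3814697265625/28430288029929701376
P = 480700 · 3814697265625/28430288029929701376 = 458431243896484375/7107572007482425344

Answer: 458431243896484375/7107572007482425344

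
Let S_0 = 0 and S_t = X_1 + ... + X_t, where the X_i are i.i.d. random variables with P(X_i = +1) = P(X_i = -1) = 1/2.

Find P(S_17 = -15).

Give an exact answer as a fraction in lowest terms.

To reach position -15 after 17 steps: need 1 step of +1 and 16 of -1.
Favorable paths: C(17,1) = 17
Total paths: 2^17 = 131072
P = 17/131072 = 17/131072

Answer: 17/131072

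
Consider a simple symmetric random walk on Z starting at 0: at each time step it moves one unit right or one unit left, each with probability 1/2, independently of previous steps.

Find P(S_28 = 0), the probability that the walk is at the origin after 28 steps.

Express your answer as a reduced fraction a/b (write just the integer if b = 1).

To return to 0 after 28 steps: need exactly 14 steps of +1 and 14 of -1.
Favorable paths: C(28,14) = 40116600
Total paths: 2^28 = 268435456
P = 40116600/268435456 = 5014575/33554432

Answer: 5014575/33554432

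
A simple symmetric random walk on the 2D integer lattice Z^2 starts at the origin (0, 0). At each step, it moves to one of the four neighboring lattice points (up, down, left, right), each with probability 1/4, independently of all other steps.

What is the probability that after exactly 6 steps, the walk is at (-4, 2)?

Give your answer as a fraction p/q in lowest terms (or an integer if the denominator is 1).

Let h be the number of horizontal steps (so 6-h are vertical). To end at (-4,2) need (h-4)/2 right-steps and ((6-h)+2)/2 up-steps.
Sum over h with 4 ≤ h ≤ 4, h ≡ 0 (mod 2), 6-h ≡ 0 (mod 2):
h=4: C(6,4)·C(4,0)·C(2,2) = 15·1·1 = 15
Total favorable: 15
Total paths: 4^6 = 4096
P = 15/4096 = 15/4096

Answer: 15/4096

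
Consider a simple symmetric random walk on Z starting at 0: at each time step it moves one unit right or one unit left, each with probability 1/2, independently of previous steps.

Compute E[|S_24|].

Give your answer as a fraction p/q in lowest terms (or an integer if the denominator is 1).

Answer: 2028117/524288

Derivation:
S_24 takes values m ≡ 0 (mod 2) with |m| ≤ 24; P(S_24=m) = C(24,(24+m)/2)/2^24.
Total paths: 2^24 = 16777216
Distribution: P(S=-24)=1/16777216, P(S=-22)=24/16777216, P(S=-20)=276/16777216, P(S=-18)=2024/16777216, P(S=-16)=10626/16777216, P(S=-14)=42504/16777216, P(S=-12)=134596/16777216, P(S=-10)=346104/16777216, P(S=-8)=735471/16777216, P(S=-6)=1307504/16777216, P(S=-4)=1961256/16777216, P(S=-2)=2496144/16777216, P(S=0)=2704156/16777216, P(S=2)=2496144/16777216, P(S=4)=1961256/16777216, P(S=6)=1307504/16777216, P(S=8)=735471/16777216, P(S=10)=346104/16777216, P(S=12)=134596/16777216, P(S=14)=42504/16777216, P(S=16)=10626/16777216, P(S=18)=2024/16777216, P(S=20)=276/16777216, P(S=22)=24/16777216, P(S=24)=1/16777216
E[|S_24|] = Σ_m |m|·P(S_24=m) = 64899744/16777216 = 2028117/524288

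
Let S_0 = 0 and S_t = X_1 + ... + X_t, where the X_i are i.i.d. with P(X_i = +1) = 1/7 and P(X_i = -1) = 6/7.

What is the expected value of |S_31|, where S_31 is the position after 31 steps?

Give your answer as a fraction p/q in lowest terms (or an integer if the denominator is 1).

Answer: 499085454888212177721848995/22539340290692258087863249

Derivation:
S_31 takes values m ≡ 1 (mod 2) with |m| ≤ 31; P(S_31=m) = C(31,(31+m)/2) · (1/7)^((31+m)/2) · (6/7)^((31-m)/2).
Distribution: P(S=-31)=1326443518324400147398656/157775382034845806615042743, P(S=-29)=6853291511342734094893056/157775382034845806615042743, P(S=-27)=17133228778356835237232640/157775382034845806615042743, P(S=-25)=27603535254019345659985920/157775382034845806615042743, P(S=-23)=4600589209003224276664320/22539340290692258087863249, P(S=-21)=4140530288102901848997888/22539340290692258087863249, P(S=-19)=2990382985852095779831808/22539340290692258087863249, P(S=-17)=12459929107717065749299200/157775382034845806615042743, P(S=-15)=6229964553858532874649600/157775382034845806615042743, P(S=-13)=2653503421087893631795200/157775382034845806615042743, P(S=-11)=972951254398894331658240/157775382034845806615042743, P(S=-9)=44225057018131560529920/22539340290692258087863249, P(S=-7)=12284738060592100147200/22539340290692258087863249, P(S=-5)=2992436194246793625600/22539340290692258087863249, P(S=-3)=4488654291370190438400/157775382034845806615042743, P(S=-1)=847856921703258193920/157775382034845806615042743, P(S=1)=141309486950543032320/157775382034845806615042743, P(S=3)=20780806904491622400/157775382034845806615042743, P(S=5)=384829757490585600/22539340290692258087863249, P(S=7)=43884095152435200/22539340290692258087863249, P(S=9)=4388409515243520/22539340290692258087863249, P(S=11)=2681805814871040/157775382034845806615042743, P(S=13)=203167107187200/157775382034845806615042743, P(S=15)=13250028729600/157775382034845806615042743, P(S=17)=736112707200/157775382034845806615042743, P(S=19)=4907418048/22539340290692258087863249, P(S=21)=188746848/22539340290692258087863249, P(S=23)=5825520/22539340290692258087863249, P(S=25)=970920/157775382034845806615042743, P(S=27)=16740/157775382034845806615042743, P(S=29)=186/157775382034845806615042743, P(S=31)=1/157775382034845806615042743
E[|S_31|] = Σ_m |m|·P(S_31=m) = 499085454888212177721848995/22539340290692258087863249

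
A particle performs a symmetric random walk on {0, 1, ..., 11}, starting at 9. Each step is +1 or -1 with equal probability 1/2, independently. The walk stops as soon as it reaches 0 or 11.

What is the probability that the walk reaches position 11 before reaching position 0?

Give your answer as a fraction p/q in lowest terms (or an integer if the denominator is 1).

Symmetric walk (p = 1/2): the harmonic-function argument gives P(hit 11 before 0 | start at 9) = a/N.
P = 9/11 = 9/11

Answer: 9/11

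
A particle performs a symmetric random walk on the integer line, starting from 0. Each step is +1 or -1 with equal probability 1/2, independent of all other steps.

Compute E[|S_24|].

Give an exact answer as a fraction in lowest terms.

S_24 takes values m ≡ 0 (mod 2) with |m| ≤ 24; P(S_24=m) = C(24,(24+m)/2)/2^24.
Total paths: 2^24 = 16777216
Distribution: P(S=-24)=1/16777216, P(S=-22)=24/16777216, P(S=-20)=276/16777216, P(S=-18)=2024/16777216, P(S=-16)=10626/16777216, P(S=-14)=42504/16777216, P(S=-12)=134596/16777216, P(S=-10)=346104/16777216, P(S=-8)=735471/16777216, P(S=-6)=1307504/16777216, P(S=-4)=1961256/16777216, P(S=-2)=2496144/16777216, P(S=0)=2704156/16777216, P(S=2)=2496144/16777216, P(S=4)=1961256/16777216, P(S=6)=1307504/16777216, P(S=8)=735471/16777216, P(S=10)=346104/16777216, P(S=12)=134596/16777216, P(S=14)=42504/16777216, P(S=16)=10626/16777216, P(S=18)=2024/16777216, P(S=20)=276/16777216, P(S=22)=24/16777216, P(S=24)=1/16777216
E[|S_24|] = Σ_m |m|·P(S_24=m) = 64899744/16777216 = 2028117/524288

Answer: 2028117/524288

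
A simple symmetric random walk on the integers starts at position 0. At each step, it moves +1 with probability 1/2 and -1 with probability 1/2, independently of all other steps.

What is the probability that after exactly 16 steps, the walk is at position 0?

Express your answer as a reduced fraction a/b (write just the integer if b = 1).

Answer: 6435/32768

Derivation:
To return to 0 after 16 steps: need exactly 8 steps of +1 and 8 of -1.
Favorable paths: C(16,8) = 12870
Total paths: 2^16 = 65536
P = 12870/65536 = 6435/32768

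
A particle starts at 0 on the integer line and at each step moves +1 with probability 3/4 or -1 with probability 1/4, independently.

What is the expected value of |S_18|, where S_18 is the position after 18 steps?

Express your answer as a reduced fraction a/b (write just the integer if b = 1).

Answer: 77547713103/8589934592

Derivation:
S_18 takes values m ≡ 0 (mod 2) with |m| ≤ 18; P(S_18=m) = C(18,(18+m)/2) · (3/4)^((18+m)/2) · (1/4)^((18-m)/2).
Distribution: P(S=-18)=1/68719476736, P(S=-16)=27/34359738368, P(S=-14)=1377/68719476736, P(S=-12)=1377/4294967296, P(S=-10)=61965/17179869184, P(S=-8)=260253/8589934592, P(S=-6)=3383289/17179869184, P(S=-4)=4349943/4294967296, P(S=-2)=143548119/34359738368, P(S=0)=239246865/17179869184, P(S=2)=1291933071/34359738368, P(S=4)=352345383/4294967296, P(S=6)=2466417681/17179869184, P(S=8)=1707519933/8589934592, P(S=10)=3658971285/17179869184, P(S=12)=731794257/4294967296, P(S=14)=6586148313/68719476736, P(S=16)=1162261467/34359738368, P(S=18)=387420489/68719476736
E[|S_18|] = Σ_m |m|·P(S_18=m) = 77547713103/8589934592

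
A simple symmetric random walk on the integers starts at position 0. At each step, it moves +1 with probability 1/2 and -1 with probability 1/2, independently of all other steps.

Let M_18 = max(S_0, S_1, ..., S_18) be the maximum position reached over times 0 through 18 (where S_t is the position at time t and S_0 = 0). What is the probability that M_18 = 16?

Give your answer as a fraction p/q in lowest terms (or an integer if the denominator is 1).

Let M_18 = max(S_0,...,S_18). Use the reflection principle: for j ≥ 1, #{paths with M_18 ≥ j} = #{S_18 ≥ j} + #{S_18 ≥ j+1}.
By reflection, #{M_18 ≥ 16} = #{S_18 ≥ 16} + #{S_18 ≥ 17} = 19 + 1 = 20.
#{M_18 ≥ 17} = #{S_18 ≥ 17} + #{S_18 ≥ 18} = 1 + 1 = 2.
#{M_18 = 16} = 20 - 2 = 18.
P(M_18 = 16) = 18/262144 = 9/131072

Answer: 9/131072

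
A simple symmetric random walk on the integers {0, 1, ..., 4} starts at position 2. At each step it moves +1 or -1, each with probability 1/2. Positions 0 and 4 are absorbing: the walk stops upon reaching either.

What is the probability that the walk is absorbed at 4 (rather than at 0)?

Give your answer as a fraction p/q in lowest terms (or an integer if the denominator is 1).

Symmetric walk (p = 1/2): the harmonic-function argument gives P(hit 4 before 0 | start at 2) = a/N.
P = 2/4 = 1/2

Answer: 1/2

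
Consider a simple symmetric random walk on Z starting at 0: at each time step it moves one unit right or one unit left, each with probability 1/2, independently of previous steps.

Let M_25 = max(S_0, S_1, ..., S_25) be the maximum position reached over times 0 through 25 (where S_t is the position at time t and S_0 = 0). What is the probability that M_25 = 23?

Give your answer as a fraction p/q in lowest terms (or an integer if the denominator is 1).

Let M_25 = max(S_0,...,S_25). Use the reflection principle: for j ≥ 1, #{paths with M_25 ≥ j} = #{S_25 ≥ j} + #{S_25 ≥ j+1}.
By reflection, #{M_25 ≥ 23} = #{S_25 ≥ 23} + #{S_25 ≥ 24} = 26 + 1 = 27.
#{M_25 ≥ 24} = #{S_25 ≥ 24} + #{S_25 ≥ 25} = 1 + 1 = 2.
#{M_25 = 23} = 27 - 2 = 25.
P(M_25 = 23) = 25/33554432 = 25/33554432

Answer: 25/33554432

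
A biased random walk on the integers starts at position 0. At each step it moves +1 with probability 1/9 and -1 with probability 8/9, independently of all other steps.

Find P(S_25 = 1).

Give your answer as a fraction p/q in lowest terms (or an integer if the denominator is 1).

To reach position 1 after 25 steps: need 13 steps of +1 and 12 steps of -1.
Number of such sequences: C(25,13) = 5200300
Each has probability (1/9)^13 · (8/9)^12 = 68719476736/717897987691852588770249
P = 5200300 · 68719476736/717897987691852588770249 = 357361894870220800/717897987691852588770249

Answer: 357361894870220800/717897987691852588770249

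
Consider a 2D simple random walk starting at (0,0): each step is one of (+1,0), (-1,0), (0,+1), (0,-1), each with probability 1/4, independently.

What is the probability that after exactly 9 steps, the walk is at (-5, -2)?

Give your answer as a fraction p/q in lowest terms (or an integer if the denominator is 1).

Answer: 189/65536

Derivation:
Let h be the number of horizontal steps (so 9-h are vertical). To end at (-5,-2) need (h-5)/2 right-steps and ((9-h)-2)/2 up-steps.
Sum over h with 5 ≤ h ≤ 7, h ≡ 1 (mod 2), 9-h ≡ 0 (mod 2):
h=5: C(9,5)·C(5,0)·C(4,1) = 126·1·4 = 504
h=7: C(9,7)·C(7,1)·C(2,0) = 36·7·1 = 252
Total favorable: 756
Total paths: 4^9 = 262144
P = 756/262144 = 189/65536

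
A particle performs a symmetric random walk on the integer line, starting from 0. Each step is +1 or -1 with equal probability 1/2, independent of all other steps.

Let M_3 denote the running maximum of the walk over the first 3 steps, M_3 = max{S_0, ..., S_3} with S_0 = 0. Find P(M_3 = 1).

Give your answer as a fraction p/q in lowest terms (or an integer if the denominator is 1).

Let M_3 = max(S_0,...,S_3). Use the reflection principle: for j ≥ 1, #{paths with M_3 ≥ j} = #{S_3 ≥ j} + #{S_3 ≥ j+1}.
By reflection, #{M_3 ≥ 1} = #{S_3 ≥ 1} + #{S_3 ≥ 2} = 4 + 1 = 5.
#{M_3 ≥ 2} = #{S_3 ≥ 2} + #{S_3 ≥ 3} = 1 + 1 = 2.
#{M_3 = 1} = 5 - 2 = 3.
P(M_3 = 1) = 3/8 = 3/8

Answer: 3/8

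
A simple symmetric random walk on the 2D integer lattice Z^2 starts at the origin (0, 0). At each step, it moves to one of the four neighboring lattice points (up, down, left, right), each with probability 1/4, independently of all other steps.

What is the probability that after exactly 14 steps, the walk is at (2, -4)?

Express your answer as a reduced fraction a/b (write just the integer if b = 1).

Let h be the number of horizontal steps (so 14-h are vertical). To end at (2,-4) need (h+2)/2 right-steps and ((14-h)-4)/2 up-steps.
Sum over h with 2 ≤ h ≤ 10, h ≡ 0 (mod 2), 14-h ≡ 0 (mod 2):
h=2: C(14,2)·C(2,2)·C(12,4) = 91·1·495 = 45045
h=4: C(14,4)·C(4,3)·C(10,3) = 1001·4·120 = 480480
h=6: C(14,6)·C(6,4)·C(8,2) = 3003·15·28 = 1261260
h=8: C(14,8)·C(8,5)·C(6,1) = 3003·56·6 = 1009008
h=10: C(14,10)·C(10,6)·C(4,0) = 1001·210·1 = 210210
Total favorable: 3006003
Total paths: 4^14 = 268435456
P = 3006003/268435456 = 3006003/268435456

Answer: 3006003/268435456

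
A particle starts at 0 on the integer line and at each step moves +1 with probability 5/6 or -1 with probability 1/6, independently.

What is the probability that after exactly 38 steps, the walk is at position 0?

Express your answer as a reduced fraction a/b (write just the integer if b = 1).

Answer: 28089891910552978515625/15471637197735803319257923584

Derivation:
To be at 0 after 38 steps: need exactly 19 steps of +1 and 19 of -1.
Number of such sequences: C(38,19) = 35345263800
Each has probability (5/6)^19 · (1/6)^19 = 19073486328125/371319292745659279662190166016
P = 35345263800 · 19073486328125/371319292745659279662190166016 = 28089891910552978515625/15471637197735803319257923584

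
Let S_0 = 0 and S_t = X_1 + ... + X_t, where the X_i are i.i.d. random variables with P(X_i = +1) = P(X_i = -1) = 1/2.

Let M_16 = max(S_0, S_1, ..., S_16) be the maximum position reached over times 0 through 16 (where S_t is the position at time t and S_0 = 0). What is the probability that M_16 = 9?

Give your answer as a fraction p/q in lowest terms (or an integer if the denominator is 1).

Let M_16 = max(S_0,...,S_16). Use the reflection principle: for j ≥ 1, #{paths with M_16 ≥ j} = #{S_16 ≥ j} + #{S_16 ≥ j+1}.
By reflection, #{M_16 ≥ 9} = #{S_16 ≥ 9} + #{S_16 ≥ 10} = 697 + 697 = 1394.
#{M_16 ≥ 10} = #{S_16 ≥ 10} + #{S_16 ≥ 11} = 697 + 137 = 834.
#{M_16 = 9} = 1394 - 834 = 560.
P(M_16 = 9) = 560/65536 = 35/4096

Answer: 35/4096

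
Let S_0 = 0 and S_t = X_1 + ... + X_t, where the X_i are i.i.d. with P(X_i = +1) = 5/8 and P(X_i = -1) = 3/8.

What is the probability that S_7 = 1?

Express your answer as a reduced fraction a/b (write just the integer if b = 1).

Answer: 590625/2097152

Derivation:
To reach position 1 after 7 steps: need 4 steps of +1 and 3 steps of -1.
Number of such sequences: C(7,4) = 35
Each has probability (5/8)^4 · (3/8)^3 = 16875/2097152
P = 35 · 16875/2097152 = 590625/2097152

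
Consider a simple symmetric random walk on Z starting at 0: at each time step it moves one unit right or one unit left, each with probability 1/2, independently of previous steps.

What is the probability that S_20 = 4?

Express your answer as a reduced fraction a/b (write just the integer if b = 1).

To reach position 4 after 20 steps: need 12 steps of +1 and 8 of -1.
Favorable paths: C(20,12) = 125970
Total paths: 2^20 = 1048576
P = 125970/1048576 = 62985/524288

Answer: 62985/524288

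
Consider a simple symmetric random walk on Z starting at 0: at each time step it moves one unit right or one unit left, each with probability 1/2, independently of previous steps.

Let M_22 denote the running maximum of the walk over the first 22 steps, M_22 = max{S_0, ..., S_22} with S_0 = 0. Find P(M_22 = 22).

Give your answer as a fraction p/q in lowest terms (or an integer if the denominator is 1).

Let M_22 = max(S_0,...,S_22). Use the reflection principle: for j ≥ 1, #{paths with M_22 ≥ j} = #{S_22 ≥ j} + #{S_22 ≥ j+1}.
By reflection, #{M_22 ≥ 22} = #{S_22 ≥ 22} + #{S_22 ≥ 23} = 1 + 0 = 1.
#{M_22 ≥ 23} = #{S_22 ≥ 23} + #{S_22 ≥ 24} = 0 + 0 = 0.
#{M_22 = 22} = 1 - 0 = 1.
P(M_22 = 22) = 1/4194304 = 1/4194304

Answer: 1/4194304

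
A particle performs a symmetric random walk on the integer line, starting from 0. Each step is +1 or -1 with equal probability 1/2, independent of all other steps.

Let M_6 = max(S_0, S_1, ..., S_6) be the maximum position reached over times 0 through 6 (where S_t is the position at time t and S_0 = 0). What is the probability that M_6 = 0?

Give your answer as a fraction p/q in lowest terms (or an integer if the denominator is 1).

Answer: 5/16

Derivation:
Let M_6 = max(S_0,...,S_6). Use the reflection principle: for j ≥ 1, #{paths with M_6 ≥ j} = #{S_6 ≥ j} + #{S_6 ≥ j+1}.
P(M_6 ≥ 0) = 1 since S_0 = 0, so #{M_6 ≥ 0} = 64.
#{M_6 ≥ 1} = #{S_6 ≥ 1} + #{S_6 ≥ 2} = 22 + 22 = 44.
#{M_6 = 0} = 64 - 44 = 20.
P(M_6 = 0) = 20/64 = 5/16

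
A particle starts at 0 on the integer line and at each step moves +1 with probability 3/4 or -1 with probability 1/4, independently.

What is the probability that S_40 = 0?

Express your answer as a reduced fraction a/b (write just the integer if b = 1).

Answer: 120160281605393234205/302231454903657293676544

Derivation:
To be at 0 after 40 steps: need exactly 20 steps of +1 and 20 of -1.
Number of such sequences: C(40,20) = 137846528820
Each has probability (3/4)^20 · (1/4)^20 = 3486784401/1208925819614629174706176
P = 137846528820 · 3486784401/1208925819614629174706176 = 120160281605393234205/302231454903657293676544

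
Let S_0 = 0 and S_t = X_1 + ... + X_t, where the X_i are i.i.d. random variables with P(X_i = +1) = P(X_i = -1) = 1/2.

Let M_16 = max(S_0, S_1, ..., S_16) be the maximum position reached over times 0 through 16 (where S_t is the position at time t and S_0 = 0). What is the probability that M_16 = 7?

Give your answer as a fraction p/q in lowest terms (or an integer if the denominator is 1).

Answer: 455/16384

Derivation:
Let M_16 = max(S_0,...,S_16). Use the reflection principle: for j ≥ 1, #{paths with M_16 ≥ j} = #{S_16 ≥ j} + #{S_16 ≥ j+1}.
By reflection, #{M_16 ≥ 7} = #{S_16 ≥ 7} + #{S_16 ≥ 8} = 2517 + 2517 = 5034.
#{M_16 ≥ 8} = #{S_16 ≥ 8} + #{S_16 ≥ 9} = 2517 + 697 = 3214.
#{M_16 = 7} = 5034 - 3214 = 1820.
P(M_16 = 7) = 1820/65536 = 455/16384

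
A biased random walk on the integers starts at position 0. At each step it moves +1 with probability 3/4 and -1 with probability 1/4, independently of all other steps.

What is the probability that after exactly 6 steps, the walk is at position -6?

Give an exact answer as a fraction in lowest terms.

To reach position -6 after 6 steps: need 0 steps of +1 and 6 steps of -1.
Number of such sequences: C(6,0) = 1
Each has probability (3/4)^0 · (1/4)^6 = 1/4096
P = 1 · 1/4096 = 1/4096

Answer: 1/4096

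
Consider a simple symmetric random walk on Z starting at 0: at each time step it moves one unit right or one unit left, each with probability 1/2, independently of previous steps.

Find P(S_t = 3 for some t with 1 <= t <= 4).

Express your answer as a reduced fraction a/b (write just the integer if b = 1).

Answer: 1/8

Derivation:
Count via complement. Let g(t,s) = #length-t paths at position s with S_1..S_t all ≠ 3.
g(t,s) = g(t-1,s-1) + g(t-1,s+1) for s ≠ 3; g(t,3) = 0.
t=0: g(0,0)=1
t=1: g(1,-1)=1 g(1,1)=1
t=2: g(2,-2)=1 g(2,0)=2 g(2,2)=1
t=3: g(3,-3)=1 g(3,-1)=3 g(3,1)=3
t=4: g(4,-4)=1 g(4,-2)=4 g(4,0)=6 g(4,2)=3
Paths never hitting 3: Σ_s g(4,s) = 14
Paths hitting 3: 2^4 - 14 = 2
P = 2/16 = 1/8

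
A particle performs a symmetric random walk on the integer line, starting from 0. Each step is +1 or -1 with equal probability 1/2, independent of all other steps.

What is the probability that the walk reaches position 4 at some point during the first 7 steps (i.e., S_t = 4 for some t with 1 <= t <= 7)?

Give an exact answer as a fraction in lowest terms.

Count via complement. Let g(t,s) = #length-t paths at position s with S_1..S_t all ≠ 4.
g(t,s) = g(t-1,s-1) + g(t-1,s+1) for s ≠ 4; g(t,4) = 0.
t=0: g(0,0)=1
t=1: g(1,-1)=1 g(1,1)=1
t=2: g(2,-2)=1 g(2,0)=2 g(2,2)=1
t=3: g(3,-3)=1 g(3,-1)=3 g(3,1)=3 g(3,3)=1
t=4: g(4,-4)=1 g(4,-2)=4 g(4,0)=6 g(4,2)=4
t=5: g(5,-5)=1 g(5,-3)=5 g(5,-1)=10 g(5,1)=10 g(5,3)=4
t=6: g(6,-6)=1 g(6,-4)=6 g(6,-2)=15 g(6,0)=20 g(6,2)=14
t=7: g(7,-7)=1 g(7,-5)=7 g(7,-3)=21 g(7,-1)=35 g(7,1)=34 g(7,3)=14
Paths never hitting 4: Σ_s g(7,s) = 112
Paths hitting 4: 2^7 - 112 = 16
P = 16/128 = 1/8

Answer: 1/8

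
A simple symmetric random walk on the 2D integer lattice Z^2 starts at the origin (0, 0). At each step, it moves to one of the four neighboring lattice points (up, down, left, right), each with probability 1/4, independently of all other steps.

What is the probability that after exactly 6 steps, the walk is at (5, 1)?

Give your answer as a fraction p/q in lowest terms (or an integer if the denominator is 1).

Let h be the number of horizontal steps (so 6-h are vertical). To end at (5,1) need (h+5)/2 right-steps and ((6-h)+1)/2 up-steps.
Sum over h with 5 ≤ h ≤ 5, h ≡ 1 (mod 2), 6-h ≡ 1 (mod 2):
h=5: C(6,5)·C(5,5)·C(1,1) = 6·1·1 = 6
Total favorable: 6
Total paths: 4^6 = 4096
P = 6/4096 = 3/2048

Answer: 3/2048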